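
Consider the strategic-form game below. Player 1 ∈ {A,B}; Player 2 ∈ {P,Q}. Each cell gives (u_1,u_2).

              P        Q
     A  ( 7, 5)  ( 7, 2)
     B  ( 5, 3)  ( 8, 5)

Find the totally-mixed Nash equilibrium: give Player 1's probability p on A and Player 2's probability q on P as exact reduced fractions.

P1 indiff ⇒ q·7+(1-q)·7 = q·5+(1-q)·8 ⇒ q(2) = (1-q)(1) ⇒ q = 1/3
P2 indiff ⇒ p·5+(1-p)·3 = p·2+(1-p)·5 ⇒ p(3) = (1-p)(2) ⇒ p = 2/5

p=2/5, q=1/3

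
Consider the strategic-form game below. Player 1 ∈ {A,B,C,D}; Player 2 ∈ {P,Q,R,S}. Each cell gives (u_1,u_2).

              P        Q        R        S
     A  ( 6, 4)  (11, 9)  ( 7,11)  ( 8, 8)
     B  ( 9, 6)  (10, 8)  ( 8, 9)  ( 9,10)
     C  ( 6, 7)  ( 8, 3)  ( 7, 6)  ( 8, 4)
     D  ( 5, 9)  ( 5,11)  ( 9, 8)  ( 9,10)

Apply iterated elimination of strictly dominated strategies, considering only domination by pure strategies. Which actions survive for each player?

Remaining: P1:{A,B,D} P2:{Q,R,S}

P1 drop C (B beats it: P:9>6 Q:10>8 R:8>7 S:9>8)
P2 drop P (Q beats it: A:9>4 B:8>6 D:11>9)
P1→{A,B,D} P2→{Q,R,S}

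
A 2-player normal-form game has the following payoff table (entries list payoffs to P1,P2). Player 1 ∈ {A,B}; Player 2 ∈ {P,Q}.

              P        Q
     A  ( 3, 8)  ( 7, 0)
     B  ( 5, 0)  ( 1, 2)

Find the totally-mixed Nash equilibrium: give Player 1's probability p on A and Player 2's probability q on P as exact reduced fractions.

P1 indiff ⇒ q·3+(1-q)·7 = q·5+(1-q)·1 ⇒ q(-2) = (1-q)(-6) ⇒ q = 3/4
P2 indiff ⇒ p·8+(1-p)·0 = p·0+(1-p)·2 ⇒ p(8) = (1-p)(2) ⇒ p = 1/5

(p,q) = (1/5, 3/4)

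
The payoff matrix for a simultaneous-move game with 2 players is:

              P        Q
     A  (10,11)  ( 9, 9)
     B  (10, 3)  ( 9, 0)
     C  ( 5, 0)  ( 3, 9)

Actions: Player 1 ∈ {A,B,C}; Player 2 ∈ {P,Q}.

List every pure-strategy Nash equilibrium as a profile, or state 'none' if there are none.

Nash profiles: (A,P), (B,P)

(A,P): NE
(A,Q): not NE [P2→P gives 11>9]
(B,P): NE
(B,Q): not NE [P2→P gives 3>0]
(C,P): not NE [P1→B gives 10>5; P2→Q gives 9>0]
(C,Q): not NE [P1→B gives 9>3]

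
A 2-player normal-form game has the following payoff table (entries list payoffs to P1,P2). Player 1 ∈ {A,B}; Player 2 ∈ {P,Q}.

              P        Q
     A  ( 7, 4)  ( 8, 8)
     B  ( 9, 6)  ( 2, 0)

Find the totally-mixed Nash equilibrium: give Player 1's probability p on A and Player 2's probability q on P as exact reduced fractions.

(p,q) = (3/5, 3/4)

P1 indiff ⇒ q·7+(1-q)·8 = q·9+(1-q)·2 ⇒ q(-2) = (1-q)(-6) ⇒ q = 3/4
P2 indiff ⇒ p·4+(1-p)·6 = p·8+(1-p)·0 ⇒ p(-4) = (1-p)(-6) ⇒ p = 3/5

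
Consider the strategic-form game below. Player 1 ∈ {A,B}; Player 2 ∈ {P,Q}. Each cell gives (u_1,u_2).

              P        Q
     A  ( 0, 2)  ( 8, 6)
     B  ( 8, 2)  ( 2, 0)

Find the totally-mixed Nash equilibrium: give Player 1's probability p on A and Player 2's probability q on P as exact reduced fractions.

P1 mixes 1/3 on A; P2 mixes 3/7 on P

P1 indiff ⇒ q·0+(1-q)·8 = q·8+(1-q)·2 ⇒ q(-8) = (1-q)(-6) ⇒ q = 3/7
P2 indiff ⇒ p·2+(1-p)·2 = p·6+(1-p)·0 ⇒ p(-4) = (1-p)(-2) ⇒ p = 1/3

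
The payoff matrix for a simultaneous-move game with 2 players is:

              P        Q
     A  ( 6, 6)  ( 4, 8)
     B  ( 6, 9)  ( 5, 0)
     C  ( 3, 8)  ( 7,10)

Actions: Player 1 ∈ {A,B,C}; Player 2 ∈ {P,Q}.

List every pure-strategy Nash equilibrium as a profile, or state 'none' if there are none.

(A,P): not NE [P2→Q gives 8>6]
(A,Q): not NE [P1→C gives 7>4]
(B,P): NE
(B,Q): not NE [P1→C gives 7>5; P2→P gives 9>0]
(C,P): not NE [P1→B gives 6>3; P2→Q gives 10>8]
(C,Q): NE

Nash profiles: (B,P), (C,Q)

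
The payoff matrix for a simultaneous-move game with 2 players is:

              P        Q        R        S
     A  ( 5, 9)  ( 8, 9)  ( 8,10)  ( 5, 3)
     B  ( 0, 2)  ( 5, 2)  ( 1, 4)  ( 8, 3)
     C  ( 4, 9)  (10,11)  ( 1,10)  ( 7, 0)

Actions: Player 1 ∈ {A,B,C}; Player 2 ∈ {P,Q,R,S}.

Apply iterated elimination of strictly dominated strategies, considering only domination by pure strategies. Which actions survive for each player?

P2 drop P (R beats it: A:10>9 B:4>2 C:10>9)
P2 drop S (R beats it: A:10>3 B:4>3 C:10>0)
P1 drop B (A beats it: Q:8>5 R:8>1)
P1→{A,C} P2→{Q,R}

Remaining: P1:{A,C} P2:{Q,R}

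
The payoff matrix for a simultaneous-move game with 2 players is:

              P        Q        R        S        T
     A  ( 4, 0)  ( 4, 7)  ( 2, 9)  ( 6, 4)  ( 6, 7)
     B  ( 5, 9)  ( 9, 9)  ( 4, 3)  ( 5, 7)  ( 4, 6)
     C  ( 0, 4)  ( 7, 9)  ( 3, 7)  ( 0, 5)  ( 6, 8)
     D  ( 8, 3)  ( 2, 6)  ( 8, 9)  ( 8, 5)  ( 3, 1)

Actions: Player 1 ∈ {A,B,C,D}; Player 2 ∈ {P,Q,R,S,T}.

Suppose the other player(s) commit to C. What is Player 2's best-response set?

u_2(P vs C) = 4
u_2(Q vs C) = 9
u_2(R vs C) = 7
u_2(S vs C) = 5
u_2(T vs C) = 8
max payoff 9 at {Q}

argmax u_2 = {Q}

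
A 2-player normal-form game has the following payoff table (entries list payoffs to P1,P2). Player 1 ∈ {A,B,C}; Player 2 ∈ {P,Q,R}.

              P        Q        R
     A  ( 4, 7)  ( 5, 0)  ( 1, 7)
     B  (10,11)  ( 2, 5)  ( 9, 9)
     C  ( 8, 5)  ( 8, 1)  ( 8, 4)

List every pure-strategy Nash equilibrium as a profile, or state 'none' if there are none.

(A,P): not NE [P1→B gives 10>4]
(A,Q): not NE [P1→C gives 8>5; P2→R gives 7>0]
(A,R): not NE [P1→B gives 9>1]
(B,P): NE
(B,Q): not NE [P1→C gives 8>2; P2→P gives 11>5]
(B,R): not NE [P2→P gives 11>9]
(C,P): not NE [P1→B gives 10>8]
(C,Q): not NE [P2→P gives 5>1]
(C,R): not NE [P1→B gives 9>8; P2→P gives 5>4]

NE set: (B,P)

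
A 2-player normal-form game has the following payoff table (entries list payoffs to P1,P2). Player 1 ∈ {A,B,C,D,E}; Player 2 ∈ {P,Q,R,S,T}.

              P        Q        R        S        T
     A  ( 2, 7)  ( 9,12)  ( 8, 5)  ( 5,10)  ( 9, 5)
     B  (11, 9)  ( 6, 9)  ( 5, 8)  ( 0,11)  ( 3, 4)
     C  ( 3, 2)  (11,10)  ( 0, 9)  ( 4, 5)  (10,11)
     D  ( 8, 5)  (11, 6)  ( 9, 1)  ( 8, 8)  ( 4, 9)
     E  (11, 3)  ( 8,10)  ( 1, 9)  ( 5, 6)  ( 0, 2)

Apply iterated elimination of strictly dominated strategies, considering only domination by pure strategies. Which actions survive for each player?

Remaining: P1:{A,C,D} P2:{Q,S,T}

P2 drop P (S beats it: A:10>7 B:11>9 C:5>2 D:8>5 E:6>3)
P1 drop B (A beats it: Q:9>6 R:8>5 S:5>0 T:9>3)
P1 drop E (D beats it: Q:11>8 R:9>1 S:8>5 T:4>0)
P2 drop R (Q beats it: A:12>5 C:10>9 D:6>1)
P1→{A,C,D} P2→{Q,S,T}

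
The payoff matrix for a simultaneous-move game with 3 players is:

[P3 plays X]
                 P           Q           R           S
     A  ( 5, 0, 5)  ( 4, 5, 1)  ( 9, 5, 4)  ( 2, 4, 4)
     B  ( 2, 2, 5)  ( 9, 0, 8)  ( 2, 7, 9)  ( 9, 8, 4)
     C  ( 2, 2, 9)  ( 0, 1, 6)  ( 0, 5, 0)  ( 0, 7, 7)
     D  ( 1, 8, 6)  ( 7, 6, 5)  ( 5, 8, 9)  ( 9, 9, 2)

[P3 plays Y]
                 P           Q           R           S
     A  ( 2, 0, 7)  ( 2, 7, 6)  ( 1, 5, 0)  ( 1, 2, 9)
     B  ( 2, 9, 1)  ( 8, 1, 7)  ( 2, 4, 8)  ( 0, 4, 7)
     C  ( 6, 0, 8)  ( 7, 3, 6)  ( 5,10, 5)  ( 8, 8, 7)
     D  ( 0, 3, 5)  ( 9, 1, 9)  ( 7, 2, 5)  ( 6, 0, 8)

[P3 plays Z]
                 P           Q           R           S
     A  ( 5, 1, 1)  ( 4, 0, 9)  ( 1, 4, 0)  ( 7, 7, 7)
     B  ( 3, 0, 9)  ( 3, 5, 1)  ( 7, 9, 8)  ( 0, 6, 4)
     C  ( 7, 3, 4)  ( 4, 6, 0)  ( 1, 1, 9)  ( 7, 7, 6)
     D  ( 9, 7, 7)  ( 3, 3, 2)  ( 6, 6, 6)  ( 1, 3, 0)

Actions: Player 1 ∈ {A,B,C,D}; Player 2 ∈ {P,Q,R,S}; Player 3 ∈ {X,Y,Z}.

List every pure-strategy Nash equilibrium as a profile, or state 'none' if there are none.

Nash profiles: (A,R,X), (D,P,Z)

(A,P,X): not NE [P2→R gives 5>0; P3→Y gives 7>5]
(A,P,Y): not NE [P1→C gives 6>2; P2→Q gives 7>0]
(A,P,Z): not NE [P1→D gives 9>5; P2→S gives 7>1; P3→Y gives 7>1]
(A,Q,X): not NE [P1→B gives 9>4; P3→Z gives 9>1]
(A,Q,Y): not NE [P1→D gives 9>2; P3→Z gives 9>6]
(A,Q,Z): not NE [P2→S gives 7>0]
(A,R,X): NE
(A,R,Y): not NE [P1→D gives 7>1; P2→Q gives 7>5; P3→X gives 4>0]
(A,R,Z): not NE [P1→B gives 7>1; P2→S gives 7>4; P3→X gives 4>0]
(A,S,X): not NE [P1→D gives 9>2; P2→R gives 5>4; P3→Y gives 9>4]
(A,S,Y): not NE [P1→C gives 8>1; P2→Q gives 7>2]
(A,S,Z): not NE [P3→Y gives 9>7]
(B,P,X): not NE [P1→A gives 5>2; P2→S gives 8>2; P3→Z gives 9>5]
(B,P,Y): not NE [P1→C gives 6>2; P3→Z gives 9>1]
(B,P,Z): not NE [P1→D gives 9>3; P2→R gives 9>0]
(B,Q,X): not NE [P2→S gives 8>0]
(B,Q,Y): not NE [P1→D gives 9>8; P2→P gives 9>1; P3→X gives 8>7]
(B,Q,Z): not NE [P1→C gives 4>3; P2→R gives 9>5; P3→X gives 8>1]
(B,R,X): not NE [P1→A gives 9>2; P2→S gives 8>7]
(B,R,Y): not NE [P1→D gives 7>2; P2→P gives 9>4; P3→X gives 9>8]
(B,R,Z): not NE [P3→X gives 9>8]
(B,S,X): not NE [P3→Y gives 7>4]
(B,S,Y): not NE [P1→C gives 8>0; P2→P gives 9>4]
(B,S,Z): not NE [P1→C gives 7>0; P2→R gives 9>6; P3→Y gives 7>4]
(C,P,X): not NE [P1→A gives 5>2; P2→S gives 7>2]
(C,P,Y): not NE [P2→R gives 10>0; P3→X gives 9>8]
(C,P,Z): not NE [P1→D gives 9>7; P2→S gives 7>3; P3→X gives 9>4]
(C,Q,X): not NE [P1→B gives 9>0; P2→S gives 7>1]
(C,Q,Y): not NE [P1→D gives 9>7; P2→R gives 10>3]
(C,Q,Z): not NE [P2→S gives 7>6; P3→Y gives 6>0]
(C,R,X): not NE [P1→A gives 9>0; P2→S gives 7>5; P3→Z gives 9>0]
(C,R,Y): not NE [P1→D gives 7>5; P3→Z gives 9>5]
(C,R,Z): not NE [P1→B gives 7>1; P2→S gives 7>1]
(C,S,X): not NE [P1→D gives 9>0]
(C,S,Y): not NE [P2→R gives 10>8]
(C,S,Z): not NE [P3→Y gives 7>6]
(D,P,X): not NE [P1→A gives 5>1; P2→S gives 9>8; P3→Z gives 7>6]
(D,P,Y): not NE [P1→C gives 6>0; P3→Z gives 7>5]
(D,P,Z): NE
(D,Q,X): not NE [P1→B gives 9>7; P2→S gives 9>6; P3→Y gives 9>5]
(D,Q,Y): not NE [P2→P gives 3>1]
(D,Q,Z): not NE [P1→C gives 4>3; P2→P gives 7>3; P3→Y gives 9>2]
(D,R,X): not NE [P1→A gives 9>5; P2→S gives 9>8]
(D,R,Y): not NE [P2→P gives 3>2; P3→X gives 9>5]
(D,R,Z): not NE [P1→B gives 7>6; P2→P gives 7>6; P3→X gives 9>6]
(D,S,X): not NE [P3→Y gives 8>2]
(D,S,Y): not NE [P1→C gives 8>6; P2→P gives 3>0]
(D,S,Z): not NE [P1→C gives 7>1; P2→P gives 7>3; P3→Y gives 8>0]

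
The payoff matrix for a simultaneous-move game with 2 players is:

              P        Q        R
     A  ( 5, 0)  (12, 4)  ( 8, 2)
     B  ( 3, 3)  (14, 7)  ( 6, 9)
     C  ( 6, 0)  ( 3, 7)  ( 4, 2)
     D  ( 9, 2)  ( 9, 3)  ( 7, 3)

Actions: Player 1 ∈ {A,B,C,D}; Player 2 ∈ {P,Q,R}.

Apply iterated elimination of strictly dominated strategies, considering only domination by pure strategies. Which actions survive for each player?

P1 drop C (D beats it: P:9>6 Q:9>3 R:7>4)
P2 drop P (Q beats it: A:4>0 B:7>3 D:3>2)
P1 drop D (A beats it: Q:12>9 R:8>7)
P1→{A,B} P2→{Q,R}

Remaining: P1:{A,B} P2:{Q,R}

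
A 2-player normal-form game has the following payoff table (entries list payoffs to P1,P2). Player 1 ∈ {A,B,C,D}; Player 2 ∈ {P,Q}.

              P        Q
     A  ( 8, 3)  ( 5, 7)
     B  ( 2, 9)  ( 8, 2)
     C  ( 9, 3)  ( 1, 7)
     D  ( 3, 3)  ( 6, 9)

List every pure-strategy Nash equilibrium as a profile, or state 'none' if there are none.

Equilibria: none

(A,P): not NE [P1→C gives 9>8; P2→Q gives 7>3]
(A,Q): not NE [P1→B gives 8>5]
(B,P): not NE [P1→C gives 9>2]
(B,Q): not NE [P2→P gives 9>2]
(C,P): not NE [P2→Q gives 7>3]
(C,Q): not NE [P1→B gives 8>1]
(D,P): not NE [P1→C gives 9>3; P2→Q gives 9>3]
(D,Q): not NE [P1→B gives 8>6]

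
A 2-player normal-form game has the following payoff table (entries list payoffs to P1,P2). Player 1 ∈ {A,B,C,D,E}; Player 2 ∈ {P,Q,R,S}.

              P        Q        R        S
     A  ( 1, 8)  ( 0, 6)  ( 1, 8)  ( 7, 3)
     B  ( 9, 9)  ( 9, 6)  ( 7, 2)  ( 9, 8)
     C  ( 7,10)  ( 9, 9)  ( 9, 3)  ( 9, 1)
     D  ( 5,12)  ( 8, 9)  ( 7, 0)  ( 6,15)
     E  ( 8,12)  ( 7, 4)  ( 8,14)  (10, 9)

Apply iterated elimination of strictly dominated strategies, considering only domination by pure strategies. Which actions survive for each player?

P1 drop A (B beats it: P:9>1 Q:9>0 R:7>1 S:9>7)
P1 drop D (C beats it: P:7>5 Q:9>8 R:9>7 S:9>6)
P2 drop Q (P beats it: B:9>6 C:10>9 E:12>4)
P2 drop S (P beats it: B:9>8 C:10>1 E:12>9)
P1→{B,C,E} P2→{P,R}

Survivors P1:{B,C,E} P2:{P,R}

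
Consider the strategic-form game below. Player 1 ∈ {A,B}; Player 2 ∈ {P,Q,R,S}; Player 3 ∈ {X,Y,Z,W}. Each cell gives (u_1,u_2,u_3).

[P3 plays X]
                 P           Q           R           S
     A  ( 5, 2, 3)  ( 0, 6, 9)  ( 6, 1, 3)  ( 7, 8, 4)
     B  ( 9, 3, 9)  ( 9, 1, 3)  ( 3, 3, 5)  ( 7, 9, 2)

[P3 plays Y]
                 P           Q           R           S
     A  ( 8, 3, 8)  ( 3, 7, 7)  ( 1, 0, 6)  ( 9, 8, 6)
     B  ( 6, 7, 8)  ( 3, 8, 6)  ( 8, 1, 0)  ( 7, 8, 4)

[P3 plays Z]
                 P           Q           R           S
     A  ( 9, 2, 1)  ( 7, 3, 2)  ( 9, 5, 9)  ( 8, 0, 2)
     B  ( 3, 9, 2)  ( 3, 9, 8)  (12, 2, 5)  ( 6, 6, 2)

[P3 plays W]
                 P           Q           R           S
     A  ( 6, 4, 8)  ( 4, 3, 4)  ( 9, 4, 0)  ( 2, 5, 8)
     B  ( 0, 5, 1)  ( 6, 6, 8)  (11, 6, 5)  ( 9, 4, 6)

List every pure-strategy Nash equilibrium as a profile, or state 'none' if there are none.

(A,P,X): not NE [P1→B gives 9>5; P2→S gives 8>2; P3→W gives 8>3]
(A,P,Y): not NE [P2→S gives 8>3]
(A,P,Z): not NE [P2→R gives 5>2; P3→W gives 8>1]
(A,P,W): not NE [P2→S gives 5>4]
(A,Q,X): not NE [P1→B gives 9>0; P2→S gives 8>6]
(A,Q,Y): not NE [P2→S gives 8>7; P3→X gives 9>7]
(A,Q,Z): not NE [P2→R gives 5>3; P3→X gives 9>2]
(A,Q,W): not NE [P1→B gives 6>4; P2→S gives 5>3; P3→X gives 9>4]
(A,R,X): not NE [P2→S gives 8>1; P3→Z gives 9>3]
(A,R,Y): not NE [P1→B gives 8>1; P2→S gives 8>0; P3→Z gives 9>6]
(A,R,Z): not NE [P1→B gives 12>9]
(A,R,W): not NE [P1→B gives 11>9; P2→S gives 5>4; P3→Z gives 9>0]
(A,S,X): not NE [P3→W gives 8>4]
(A,S,Y): not NE [P3→W gives 8>6]
(A,S,Z): not NE [P2→R gives 5>0; P3→W gives 8>2]
(A,S,W): not NE [P1→B gives 9>2]
(B,P,X): not NE [P2→S gives 9>3]
(B,P,Y): not NE [P1→A gives 8>6; P2→S gives 8>7; P3→X gives 9>8]
(B,P,Z): not NE [P1→A gives 9>3; P3→X gives 9>2]
(B,P,W): not NE [P1→A gives 6>0; P2→R gives 6>5; P3→X gives 9>1]
(B,Q,X): not NE [P2→S gives 9>1; P3→W gives 8>3]
(B,Q,Y): not NE [P3→W gives 8>6]
(B,Q,Z): not NE [P1→A gives 7>3]
(B,Q,W): NE
(B,R,X): not NE [P1→A gives 6>3; P2→S gives 9>3]
(B,R,Y): not NE [P2→S gives 8>1; P3→W gives 5>0]
(B,R,Z): not NE [P2→Q gives 9>2]
(B,R,W): NE
(B,S,X): not NE [P3→W gives 6>2]
(B,S,Y): not NE [P1→A gives 9>7; P3→W gives 6>4]
(B,S,Z): not NE [P1→A gives 8>6; P2→Q gives 9>6; P3→W gives 6>2]
(B,S,W): not NE [P2→R gives 6>4]

Nash profiles: (B,Q,W), (B,R,W)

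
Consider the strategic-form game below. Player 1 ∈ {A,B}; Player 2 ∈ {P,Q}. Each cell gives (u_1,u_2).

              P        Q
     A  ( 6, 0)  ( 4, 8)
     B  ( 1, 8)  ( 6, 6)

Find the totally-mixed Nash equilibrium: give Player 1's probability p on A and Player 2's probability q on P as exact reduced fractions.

P1 indiff ⇒ q·6+(1-q)·4 = q·1+(1-q)·6 ⇒ q(5) = (1-q)(2) ⇒ q = 2/7
P2 indiff ⇒ p·0+(1-p)·8 = p·8+(1-p)·6 ⇒ p(-8) = (1-p)(-2) ⇒ p = 1/5

(p,q) = (1/5, 2/7)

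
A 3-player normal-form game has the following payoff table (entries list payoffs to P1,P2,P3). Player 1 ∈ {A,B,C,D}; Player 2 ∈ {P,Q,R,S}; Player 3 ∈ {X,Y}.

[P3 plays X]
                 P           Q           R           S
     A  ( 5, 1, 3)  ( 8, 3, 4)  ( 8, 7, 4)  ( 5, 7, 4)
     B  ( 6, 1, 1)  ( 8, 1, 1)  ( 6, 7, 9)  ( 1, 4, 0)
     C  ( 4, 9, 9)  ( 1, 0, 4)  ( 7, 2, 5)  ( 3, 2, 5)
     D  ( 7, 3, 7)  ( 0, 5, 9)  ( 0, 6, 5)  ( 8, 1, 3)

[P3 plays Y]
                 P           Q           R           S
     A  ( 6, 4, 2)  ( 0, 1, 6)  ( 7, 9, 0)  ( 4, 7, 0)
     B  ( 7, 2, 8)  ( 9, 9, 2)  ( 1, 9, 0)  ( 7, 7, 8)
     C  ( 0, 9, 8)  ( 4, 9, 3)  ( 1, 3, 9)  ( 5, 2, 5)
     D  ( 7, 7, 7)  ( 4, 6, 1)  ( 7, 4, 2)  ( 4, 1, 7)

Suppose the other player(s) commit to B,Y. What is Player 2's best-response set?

u_2(P vs B,Y) = 2
u_2(Q vs B,Y) = 9
u_2(R vs B,Y) = 9
u_2(S vs B,Y) = 7
max payoff 9 at {Q,R}

P2 best: {Q,R}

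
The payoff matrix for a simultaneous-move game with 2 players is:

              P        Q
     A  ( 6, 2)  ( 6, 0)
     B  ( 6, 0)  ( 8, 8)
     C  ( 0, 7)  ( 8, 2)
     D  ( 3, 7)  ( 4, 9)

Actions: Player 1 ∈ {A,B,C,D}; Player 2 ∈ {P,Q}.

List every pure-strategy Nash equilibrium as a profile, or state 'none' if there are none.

(A,P): NE
(A,Q): not NE [P1→C gives 8>6; P2→P gives 2>0]
(B,P): not NE [P2→Q gives 8>0]
(B,Q): NE
(C,P): not NE [P1→B gives 6>0]
(C,Q): not NE [P2→P gives 7>2]
(D,P): not NE [P1→B gives 6>3; P2→Q gives 9>7]
(D,Q): not NE [P1→C gives 8>4]

PSNE = {(A,P), (B,Q)}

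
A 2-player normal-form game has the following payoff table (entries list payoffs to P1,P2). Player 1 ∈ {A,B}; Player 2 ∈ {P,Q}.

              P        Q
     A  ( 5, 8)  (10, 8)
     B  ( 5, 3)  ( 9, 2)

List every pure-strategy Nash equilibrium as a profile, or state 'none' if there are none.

(A,P): NE
(A,Q): NE
(B,P): NE
(B,Q): not NE [P1→A gives 10>9; P2→P gives 3>2]

PSNE = {(A,P), (A,Q), (B,P)}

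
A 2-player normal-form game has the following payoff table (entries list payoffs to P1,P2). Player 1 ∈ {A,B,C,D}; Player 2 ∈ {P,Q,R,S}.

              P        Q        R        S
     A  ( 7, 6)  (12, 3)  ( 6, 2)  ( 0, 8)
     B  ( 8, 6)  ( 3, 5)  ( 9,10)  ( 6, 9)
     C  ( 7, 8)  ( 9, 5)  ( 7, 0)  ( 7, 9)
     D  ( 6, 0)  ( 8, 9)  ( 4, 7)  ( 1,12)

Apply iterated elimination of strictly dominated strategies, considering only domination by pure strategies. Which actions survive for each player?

IESDS → P1:{B,C} P2:{R,S}

P1 drop D (C beats it: P:7>6 Q:9>8 R:7>4 S:7>1)
P2 drop P (S beats it: A:8>6 B:9>6 C:9>8)
P2 drop Q (S beats it: A:8>3 B:9>5 C:9>5)
P1 drop A (B beats it: R:9>6 S:6>0)
P1→{B,C} P2→{R,S}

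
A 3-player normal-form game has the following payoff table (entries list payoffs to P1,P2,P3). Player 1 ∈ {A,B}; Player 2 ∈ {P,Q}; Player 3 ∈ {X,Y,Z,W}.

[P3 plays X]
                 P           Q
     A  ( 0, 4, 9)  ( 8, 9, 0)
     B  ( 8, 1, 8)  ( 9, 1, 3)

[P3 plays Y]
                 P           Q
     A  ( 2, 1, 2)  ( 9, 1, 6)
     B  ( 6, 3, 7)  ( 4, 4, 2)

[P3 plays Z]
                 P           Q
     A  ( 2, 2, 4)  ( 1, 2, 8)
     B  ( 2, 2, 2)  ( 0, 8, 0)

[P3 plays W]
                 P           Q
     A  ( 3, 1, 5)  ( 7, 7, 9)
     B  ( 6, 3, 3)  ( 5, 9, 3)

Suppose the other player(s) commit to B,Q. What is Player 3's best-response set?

P3 best: {X,W}

u_3(X vs B,Q) = 3
u_3(Y vs B,Q) = 2
u_3(Z vs B,Q) = 0
u_3(W vs B,Q) = 3
max payoff 3 at {X,W}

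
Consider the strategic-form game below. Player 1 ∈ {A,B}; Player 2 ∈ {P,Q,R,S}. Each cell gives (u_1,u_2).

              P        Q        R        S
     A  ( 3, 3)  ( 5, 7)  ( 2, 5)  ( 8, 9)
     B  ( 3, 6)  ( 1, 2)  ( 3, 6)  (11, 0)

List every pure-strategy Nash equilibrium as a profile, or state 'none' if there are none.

(A,P): not NE [P2→S gives 9>3]
(A,Q): not NE [P2→S gives 9>7]
(A,R): not NE [P1→B gives 3>2; P2→S gives 9>5]
(A,S): not NE [P1→B gives 11>8]
(B,P): NE
(B,Q): not NE [P1→A gives 5>1; P2→R gives 6>2]
(B,R): NE
(B,S): not NE [P2→R gives 6>0]

Nash profiles: (B,P), (B,R)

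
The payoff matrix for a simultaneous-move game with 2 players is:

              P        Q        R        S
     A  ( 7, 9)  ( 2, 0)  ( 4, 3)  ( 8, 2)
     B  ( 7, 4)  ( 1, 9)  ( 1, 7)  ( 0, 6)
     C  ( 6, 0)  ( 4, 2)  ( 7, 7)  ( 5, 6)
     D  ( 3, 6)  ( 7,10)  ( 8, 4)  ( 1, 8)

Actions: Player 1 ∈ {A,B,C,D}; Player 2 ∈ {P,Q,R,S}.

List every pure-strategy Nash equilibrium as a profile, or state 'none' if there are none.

Nash profiles: (A,P), (D,Q)

(A,P): NE
(A,Q): not NE [P1→D gives 7>2; P2→P gives 9>0]
(A,R): not NE [P1→D gives 8>4; P2→P gives 9>3]
(A,S): not NE [P2→P gives 9>2]
(B,P): not NE [P2→Q gives 9>4]
(B,Q): not NE [P1→D gives 7>1]
(B,R): not NE [P1→D gives 8>1; P2→Q gives 9>7]
(B,S): not NE [P1→A gives 8>0; P2→Q gives 9>6]
(C,P): not NE [P1→B gives 7>6; P2→R gives 7>0]
(C,Q): not NE [P1→D gives 7>4; P2→R gives 7>2]
(C,R): not NE [P1→D gives 8>7]
(C,S): not NE [P1→A gives 8>5; P2→R gives 7>6]
(D,P): not NE [P1→B gives 7>3; P2→Q gives 10>6]
(D,Q): NE
(D,R): not NE [P2→Q gives 10>4]
(D,S): not NE [P1→A gives 8>1; P2→Q gives 10>8]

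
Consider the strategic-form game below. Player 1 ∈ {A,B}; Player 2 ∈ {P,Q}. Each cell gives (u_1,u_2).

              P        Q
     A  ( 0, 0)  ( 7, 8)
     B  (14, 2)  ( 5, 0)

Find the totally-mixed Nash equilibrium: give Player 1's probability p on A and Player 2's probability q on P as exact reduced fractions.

p=1/5, q=1/8

P1 indiff ⇒ q·0+(1-q)·7 = q·14+(1-q)·5 ⇒ q(-14) = (1-q)(-2) ⇒ q = 1/8
P2 indiff ⇒ p·0+(1-p)·2 = p·8+(1-p)·0 ⇒ p(-8) = (1-p)(-2) ⇒ p = 1/5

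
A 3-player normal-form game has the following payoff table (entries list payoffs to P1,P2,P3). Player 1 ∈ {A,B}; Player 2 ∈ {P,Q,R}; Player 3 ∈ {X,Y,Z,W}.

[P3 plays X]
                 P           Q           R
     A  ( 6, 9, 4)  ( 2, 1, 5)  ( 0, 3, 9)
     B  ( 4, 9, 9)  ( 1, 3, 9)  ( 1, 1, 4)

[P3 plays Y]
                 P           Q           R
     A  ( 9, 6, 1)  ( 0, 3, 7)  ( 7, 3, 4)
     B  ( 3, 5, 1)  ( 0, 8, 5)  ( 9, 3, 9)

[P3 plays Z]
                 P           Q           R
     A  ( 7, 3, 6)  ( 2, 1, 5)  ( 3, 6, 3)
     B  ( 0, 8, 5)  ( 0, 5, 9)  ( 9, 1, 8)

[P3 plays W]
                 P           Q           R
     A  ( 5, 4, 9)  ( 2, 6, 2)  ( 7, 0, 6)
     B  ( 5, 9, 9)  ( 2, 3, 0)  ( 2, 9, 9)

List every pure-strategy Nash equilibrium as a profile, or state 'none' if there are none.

(A,P,X): not NE [P3→W gives 9>4]
(A,P,Y): not NE [P3→W gives 9>1]
(A,P,Z): not NE [P2→R gives 6>3; P3→W gives 9>6]
(A,P,W): not NE [P2→Q gives 6>4]
(A,Q,X): not NE [P2→P gives 9>1; P3→Y gives 7>5]
(A,Q,Y): not NE [P2→P gives 6>3]
(A,Q,Z): not NE [P2→R gives 6>1; P3→Y gives 7>5]
(A,Q,W): not NE [P3→Y gives 7>2]
(A,R,X): not NE [P1→B gives 1>0; P2→P gives 9>3]
(A,R,Y): not NE [P1→B gives 9>7; P2→P gives 6>3; P3→X gives 9>4]
(A,R,Z): not NE [P1→B gives 9>3; P3→X gives 9>3]
(A,R,W): not NE [P2→Q gives 6>0; P3→X gives 9>6]
(B,P,X): not NE [P1→A gives 6>4]
(B,P,Y): not NE [P1→A gives 9>3; P2→Q gives 8>5; P3→W gives 9>1]
(B,P,Z): not NE [P1→A gives 7>0; P3→W gives 9>5]
(B,P,W): NE
(B,Q,X): not NE [P1→A gives 2>1; P2→P gives 9>3]
(B,Q,Y): not NE [P3→Z gives 9>5]
(B,Q,Z): not NE [P1→A gives 2>0; P2→P gives 8>5]
(B,Q,W): not NE [P2→R gives 9>3; P3→Z gives 9>0]
(B,R,X): not NE [P2→P gives 9>1; P3→W gives 9>4]
(B,R,Y): not NE [P2→Q gives 8>3]
(B,R,Z): not NE [P2→P gives 8>1; P3→W gives 9>8]
(B,R,W): not NE [P1→A gives 7>2]

PSNE = {(B,P,W)}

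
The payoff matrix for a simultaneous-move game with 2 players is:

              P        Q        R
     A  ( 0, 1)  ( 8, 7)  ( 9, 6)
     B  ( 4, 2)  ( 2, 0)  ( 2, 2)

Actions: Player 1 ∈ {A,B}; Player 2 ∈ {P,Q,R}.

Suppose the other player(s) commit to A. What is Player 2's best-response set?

BR_2 = {Q}

u_2(P vs A) = 1
u_2(Q vs A) = 7
u_2(R vs A) = 6
max payoff 7 at {Q}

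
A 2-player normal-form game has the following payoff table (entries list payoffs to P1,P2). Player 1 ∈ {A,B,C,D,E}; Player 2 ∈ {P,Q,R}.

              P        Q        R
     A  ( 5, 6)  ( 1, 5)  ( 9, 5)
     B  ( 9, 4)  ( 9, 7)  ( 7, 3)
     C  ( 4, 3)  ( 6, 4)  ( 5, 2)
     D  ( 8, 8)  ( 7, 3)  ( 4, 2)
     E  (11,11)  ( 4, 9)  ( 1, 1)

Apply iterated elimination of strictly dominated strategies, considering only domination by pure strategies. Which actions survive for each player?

P1 drop C (B beats it: P:9>4 Q:9>6 R:7>5)
P1 drop D (B beats it: P:9>8 Q:9>7 R:7>4)
P2 drop R (P beats it: A:6>5 B:4>3 E:11>1)
P1 drop A (B beats it: P:9>5 Q:9>1)
P1→{B,E} P2→{P,Q}

Remaining: P1:{B,E} P2:{P,Q}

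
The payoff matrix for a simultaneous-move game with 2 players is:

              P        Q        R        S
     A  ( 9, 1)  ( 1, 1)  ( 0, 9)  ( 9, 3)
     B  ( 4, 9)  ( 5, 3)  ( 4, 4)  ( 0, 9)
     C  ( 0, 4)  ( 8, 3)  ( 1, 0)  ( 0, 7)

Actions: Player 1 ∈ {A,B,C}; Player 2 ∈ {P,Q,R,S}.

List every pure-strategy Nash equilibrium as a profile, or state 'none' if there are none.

(A,P): not NE [P2→R gives 9>1]
(A,Q): not NE [P1→C gives 8>1; P2→R gives 9>1]
(A,R): not NE [P1→B gives 4>0]
(A,S): not NE [P2→R gives 9>3]
(B,P): not NE [P1→A gives 9>4]
(B,Q): not NE [P1→C gives 8>5; P2→S gives 9>3]
(B,R): not NE [P2→S gives 9>4]
(B,S): not NE [P1→A gives 9>0]
(C,P): not NE [P1→A gives 9>0; P2→S gives 7>4]
(C,Q): not NE [P2→S gives 7>3]
(C,R): not NE [P1→B gives 4>1; P2→S gives 7>0]
(C,S): not NE [P1→A gives 9>0]

Equilibria: none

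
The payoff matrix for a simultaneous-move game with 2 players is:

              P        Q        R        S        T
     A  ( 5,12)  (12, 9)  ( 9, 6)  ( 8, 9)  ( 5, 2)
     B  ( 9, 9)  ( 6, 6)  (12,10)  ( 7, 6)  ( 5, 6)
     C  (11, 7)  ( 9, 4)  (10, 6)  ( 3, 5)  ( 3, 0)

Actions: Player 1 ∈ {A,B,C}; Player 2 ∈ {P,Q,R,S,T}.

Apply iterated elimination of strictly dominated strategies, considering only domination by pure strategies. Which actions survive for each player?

Remaining: P1:{B,C} P2:{P,R}

P2 drop Q (P beats it: A:12>9 B:9>6 C:7>4)
P2 drop S (P beats it: A:12>9 B:9>6 C:7>5)
P2 drop T (P beats it: A:12>2 B:9>6 C:7>0)
P1 drop A (B beats it: P:9>5 R:12>9)
P1→{B,C} P2→{P,R}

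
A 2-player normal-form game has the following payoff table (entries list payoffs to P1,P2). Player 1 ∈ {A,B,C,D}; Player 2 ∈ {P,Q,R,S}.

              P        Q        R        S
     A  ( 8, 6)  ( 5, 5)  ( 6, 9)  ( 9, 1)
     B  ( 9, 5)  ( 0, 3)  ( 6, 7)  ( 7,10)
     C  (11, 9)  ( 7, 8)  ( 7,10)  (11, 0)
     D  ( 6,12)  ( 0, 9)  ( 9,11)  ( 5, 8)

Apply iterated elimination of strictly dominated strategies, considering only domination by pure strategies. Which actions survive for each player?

P1 drop A (C beats it: P:11>8 Q:7>5 R:7>6 S:11>9)
P1 drop B (C beats it: P:11>9 Q:7>0 R:7>6 S:11>7)
P2 drop Q (P beats it: C:9>8 D:12>9)
P2 drop S (P beats it: C:9>0 D:12>8)
P1→{C,D} P2→{P,R}

Survivors P1:{C,D} P2:{P,R}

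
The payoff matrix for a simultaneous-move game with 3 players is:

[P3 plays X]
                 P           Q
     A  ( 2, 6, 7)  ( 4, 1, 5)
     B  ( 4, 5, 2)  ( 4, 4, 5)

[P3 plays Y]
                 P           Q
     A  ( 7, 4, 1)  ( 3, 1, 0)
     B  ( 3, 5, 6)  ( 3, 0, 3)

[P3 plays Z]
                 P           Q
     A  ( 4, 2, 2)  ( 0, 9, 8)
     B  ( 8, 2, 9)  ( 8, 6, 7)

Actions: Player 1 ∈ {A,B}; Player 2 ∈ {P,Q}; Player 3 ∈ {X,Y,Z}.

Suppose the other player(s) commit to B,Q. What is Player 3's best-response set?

argmax u_3 = {Z}

u_3(X vs B,Q) = 5
u_3(Y vs B,Q) = 3
u_3(Z vs B,Q) = 7
max payoff 7 at {Z}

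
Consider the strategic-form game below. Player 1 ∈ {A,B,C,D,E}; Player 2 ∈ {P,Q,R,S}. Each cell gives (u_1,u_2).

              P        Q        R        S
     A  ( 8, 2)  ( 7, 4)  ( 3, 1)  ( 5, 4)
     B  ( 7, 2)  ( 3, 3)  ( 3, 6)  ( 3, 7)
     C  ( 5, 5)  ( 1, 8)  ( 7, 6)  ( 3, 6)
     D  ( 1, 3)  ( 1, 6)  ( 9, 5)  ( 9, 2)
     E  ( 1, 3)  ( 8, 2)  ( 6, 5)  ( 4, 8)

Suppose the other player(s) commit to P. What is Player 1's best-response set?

BR_1 = {A}

u_1(A vs P) = 8
u_1(B vs P) = 7
u_1(C vs P) = 5
u_1(D vs P) = 1
u_1(E vs P) = 1
max payoff 8 at {A}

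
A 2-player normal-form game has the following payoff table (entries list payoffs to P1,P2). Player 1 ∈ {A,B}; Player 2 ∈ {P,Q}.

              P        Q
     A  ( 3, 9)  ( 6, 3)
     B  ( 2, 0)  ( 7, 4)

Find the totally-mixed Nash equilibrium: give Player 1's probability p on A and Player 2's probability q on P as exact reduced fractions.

P1 mixes 2/5 on A; P2 mixes 1/2 on P

P1 indiff ⇒ q·3+(1-q)·6 = q·2+(1-q)·7 ⇒ q(1) = (1-q)(1) ⇒ q = 1/2
P2 indiff ⇒ p·9+(1-p)·0 = p·3+(1-p)·4 ⇒ p(6) = (1-p)(4) ⇒ p = 2/5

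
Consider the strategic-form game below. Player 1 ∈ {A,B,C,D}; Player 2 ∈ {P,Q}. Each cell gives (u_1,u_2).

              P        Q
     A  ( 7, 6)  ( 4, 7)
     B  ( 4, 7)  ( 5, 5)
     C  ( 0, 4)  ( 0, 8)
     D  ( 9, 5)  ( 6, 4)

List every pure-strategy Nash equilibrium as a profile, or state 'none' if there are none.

(A,P): not NE [P1→D gives 9>7; P2→Q gives 7>6]
(A,Q): not NE [P1→D gives 6>4]
(B,P): not NE [P1→D gives 9>4]
(B,Q): not NE [P1→D gives 6>5; P2→P gives 7>5]
(C,P): not NE [P1→D gives 9>0; P2→Q gives 8>4]
(C,Q): not NE [P1→D gives 6>0]
(D,P): NE
(D,Q): not NE [P2→P gives 5>4]

NE set: (D,P)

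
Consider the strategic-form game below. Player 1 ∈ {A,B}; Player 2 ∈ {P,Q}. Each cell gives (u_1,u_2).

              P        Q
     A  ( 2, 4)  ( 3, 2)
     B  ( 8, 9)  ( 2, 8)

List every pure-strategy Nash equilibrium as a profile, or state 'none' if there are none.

(A,P): not NE [P1→B gives 8>2]
(A,Q): not NE [P2→P gives 4>2]
(B,P): NE
(B,Q): not NE [P1→A gives 3>2; P2→P gives 9>8]

NE set: (B,P)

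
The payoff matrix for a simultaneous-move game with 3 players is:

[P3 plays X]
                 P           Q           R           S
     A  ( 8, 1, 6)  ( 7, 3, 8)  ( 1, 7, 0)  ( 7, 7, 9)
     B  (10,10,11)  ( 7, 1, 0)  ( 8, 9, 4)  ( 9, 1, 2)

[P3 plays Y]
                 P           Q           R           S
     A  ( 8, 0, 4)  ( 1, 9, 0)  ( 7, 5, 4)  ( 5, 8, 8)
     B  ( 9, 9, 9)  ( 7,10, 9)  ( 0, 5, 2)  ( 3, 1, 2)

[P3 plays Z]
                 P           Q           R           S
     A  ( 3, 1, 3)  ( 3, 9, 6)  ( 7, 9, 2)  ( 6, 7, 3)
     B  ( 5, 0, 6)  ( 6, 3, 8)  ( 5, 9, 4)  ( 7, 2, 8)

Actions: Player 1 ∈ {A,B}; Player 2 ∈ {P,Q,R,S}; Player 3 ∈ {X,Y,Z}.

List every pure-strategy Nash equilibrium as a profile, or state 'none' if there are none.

(A,P,X): not NE [P1→B gives 10>8; P2→S gives 7>1]
(A,P,Y): not NE [P1→B gives 9>8; P2→Q gives 9>0; P3→X gives 6>4]
(A,P,Z): not NE [P1→B gives 5>3; P2→R gives 9>1; P3→X gives 6>3]
(A,Q,X): not NE [P2→S gives 7>3]
(A,Q,Y): not NE [P1→B gives 7>1; P3→X gives 8>0]
(A,Q,Z): not NE [P1→B gives 6>3; P3→X gives 8>6]
(A,R,X): not NE [P1→B gives 8>1; P3→Y gives 4>0]
(A,R,Y): not NE [P2→Q gives 9>5]
(A,R,Z): not NE [P3→Y gives 4>2]
(A,S,X): not NE [P1→B gives 9>7]
(A,S,Y): not NE [P2→Q gives 9>8; P3→X gives 9>8]
(A,S,Z): not NE [P1→B gives 7>6; P2→R gives 9>7; P3→X gives 9>3]
(B,P,X): NE
(B,P,Y): not NE [P2→Q gives 10>9; P3→X gives 11>9]
(B,P,Z): not NE [P2→R gives 9>0; P3→X gives 11>6]
(B,Q,X): not NE [P2→P gives 10>1; P3→Y gives 9>0]
(B,Q,Y): NE
(B,Q,Z): not NE [P2→R gives 9>3; P3→Y gives 9>8]
(B,R,X): not NE [P2→P gives 10>9]
(B,R,Y): not NE [P1→A gives 7>0; P2→Q gives 10>5; P3→Z gives 4>2]
(B,R,Z): not NE [P1→A gives 7>5]
(B,S,X): not NE [P2→P gives 10>1; P3→Z gives 8>2]
(B,S,Y): not NE [P1→A gives 5>3; P2→Q gives 10>1; P3→Z gives 8>2]
(B,S,Z): not NE [P2→R gives 9>2]

NE set: (B,P,X), (B,Q,Y)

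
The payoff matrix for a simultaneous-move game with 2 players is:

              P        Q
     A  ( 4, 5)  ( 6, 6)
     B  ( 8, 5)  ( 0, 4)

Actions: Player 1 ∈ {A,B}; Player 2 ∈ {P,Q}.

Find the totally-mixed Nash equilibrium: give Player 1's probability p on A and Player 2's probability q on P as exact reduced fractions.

P1 indiff ⇒ q·4+(1-q)·6 = q·8+(1-q)·0 ⇒ q(-4) = (1-q)(-6) ⇒ q = 3/5
P2 indiff ⇒ p·5+(1-p)·5 = p·6+(1-p)·4 ⇒ p(-1) = (1-p)(-1) ⇒ p = 1/2

p=1/2, q=3/5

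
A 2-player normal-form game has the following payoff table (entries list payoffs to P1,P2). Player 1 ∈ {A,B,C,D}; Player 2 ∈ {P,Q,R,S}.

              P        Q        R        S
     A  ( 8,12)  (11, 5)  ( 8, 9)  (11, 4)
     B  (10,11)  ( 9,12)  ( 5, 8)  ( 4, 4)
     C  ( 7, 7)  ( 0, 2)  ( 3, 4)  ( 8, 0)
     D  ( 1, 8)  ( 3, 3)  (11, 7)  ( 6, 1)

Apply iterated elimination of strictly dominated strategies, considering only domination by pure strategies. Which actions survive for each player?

P1 drop C (A beats it: P:8>7 Q:11>0 R:8>3 S:11>8)
P2 drop R (P beats it: A:12>9 B:11>8 D:8>7)
P1 drop D (A beats it: P:8>1 Q:11>3 S:11>6)
P2 drop S (P beats it: A:12>4 B:11>4)
P1→{A,B} P2→{P,Q}

Survivors P1:{A,B} P2:{P,Q}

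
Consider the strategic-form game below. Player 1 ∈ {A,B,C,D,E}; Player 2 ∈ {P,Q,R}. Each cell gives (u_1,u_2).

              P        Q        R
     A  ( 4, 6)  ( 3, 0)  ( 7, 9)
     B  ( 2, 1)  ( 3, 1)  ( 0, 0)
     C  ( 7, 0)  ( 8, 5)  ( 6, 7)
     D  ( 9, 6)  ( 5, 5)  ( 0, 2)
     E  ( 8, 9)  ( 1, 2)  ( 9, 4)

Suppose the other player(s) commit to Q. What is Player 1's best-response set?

argmax u_1 = {C}

u_1(A vs Q) = 3
u_1(B vs Q) = 3
u_1(C vs Q) = 8
u_1(D vs Q) = 5
u_1(E vs Q) = 1
max payoff 8 at {C}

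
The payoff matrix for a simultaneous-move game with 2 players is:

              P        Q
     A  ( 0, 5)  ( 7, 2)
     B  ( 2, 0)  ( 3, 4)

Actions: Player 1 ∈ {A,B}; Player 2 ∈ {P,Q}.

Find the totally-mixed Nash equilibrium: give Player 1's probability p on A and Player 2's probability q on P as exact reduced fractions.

(p,q) = (4/7, 2/3)

P1 indiff ⇒ q·0+(1-q)·7 = q·2+(1-q)·3 ⇒ q(-2) = (1-q)(-4) ⇒ q = 2/3
P2 indiff ⇒ p·5+(1-p)·0 = p·2+(1-p)·4 ⇒ p(3) = (1-p)(4) ⇒ p = 4/7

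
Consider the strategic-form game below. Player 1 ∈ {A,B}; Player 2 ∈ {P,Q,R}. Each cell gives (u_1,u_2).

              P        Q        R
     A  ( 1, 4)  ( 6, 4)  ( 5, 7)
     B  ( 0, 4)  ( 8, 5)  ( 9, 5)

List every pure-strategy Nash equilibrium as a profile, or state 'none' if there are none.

(A,P): not NE [P2→R gives 7>4]
(A,Q): not NE [P1→B gives 8>6; P2→R gives 7>4]
(A,R): not NE [P1→B gives 9>5]
(B,P): not NE [P1→A gives 1>0; P2→R gives 5>4]
(B,Q): NE
(B,R): NE

PSNE = {(B,Q), (B,R)}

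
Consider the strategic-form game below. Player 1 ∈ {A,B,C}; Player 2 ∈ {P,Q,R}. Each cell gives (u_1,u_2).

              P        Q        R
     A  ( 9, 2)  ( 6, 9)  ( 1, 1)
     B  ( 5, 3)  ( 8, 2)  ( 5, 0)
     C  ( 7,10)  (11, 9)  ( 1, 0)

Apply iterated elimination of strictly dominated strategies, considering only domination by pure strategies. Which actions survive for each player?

P2 drop R (P beats it: A:2>1 B:3>0 C:10>0)
P1 drop B (C beats it: P:7>5 Q:11>8)
P1→{A,C} P2→{P,Q}

IESDS → P1:{A,C} P2:{P,Q}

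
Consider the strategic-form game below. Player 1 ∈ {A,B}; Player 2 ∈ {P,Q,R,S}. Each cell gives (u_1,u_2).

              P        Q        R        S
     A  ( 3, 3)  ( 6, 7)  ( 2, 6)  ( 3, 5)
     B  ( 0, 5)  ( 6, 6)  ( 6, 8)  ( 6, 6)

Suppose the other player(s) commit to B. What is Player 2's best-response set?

argmax u_2 = {R}

u_2(P vs B) = 5
u_2(Q vs B) = 6
u_2(R vs B) = 8
u_2(S vs B) = 6
max payoff 8 at {R}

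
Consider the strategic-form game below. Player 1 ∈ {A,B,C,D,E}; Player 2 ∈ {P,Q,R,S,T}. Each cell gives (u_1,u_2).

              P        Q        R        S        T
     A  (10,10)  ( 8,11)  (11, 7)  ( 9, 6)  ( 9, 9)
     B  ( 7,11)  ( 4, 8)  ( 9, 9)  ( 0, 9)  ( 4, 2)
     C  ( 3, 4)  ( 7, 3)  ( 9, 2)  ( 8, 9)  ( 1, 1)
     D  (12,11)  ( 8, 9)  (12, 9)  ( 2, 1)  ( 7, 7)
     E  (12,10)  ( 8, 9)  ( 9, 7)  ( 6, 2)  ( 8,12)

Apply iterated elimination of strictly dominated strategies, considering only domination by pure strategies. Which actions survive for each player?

Remaining: P1:{A,D,E} P2:{P,Q,T}

P1 drop B (A beats it: P:10>7 Q:8>4 R:11>9 S:9>0 T:9>4)
P1 drop C (A beats it: P:10>3 Q:8>7 R:11>9 S:9>8 T:9>1)
P2 drop R (P beats it: A:10>7 D:11>9 E:10>7)
P2 drop S (P beats it: A:10>6 D:11>1 E:10>2)
P1→{A,D,E} P2→{P,Q,T}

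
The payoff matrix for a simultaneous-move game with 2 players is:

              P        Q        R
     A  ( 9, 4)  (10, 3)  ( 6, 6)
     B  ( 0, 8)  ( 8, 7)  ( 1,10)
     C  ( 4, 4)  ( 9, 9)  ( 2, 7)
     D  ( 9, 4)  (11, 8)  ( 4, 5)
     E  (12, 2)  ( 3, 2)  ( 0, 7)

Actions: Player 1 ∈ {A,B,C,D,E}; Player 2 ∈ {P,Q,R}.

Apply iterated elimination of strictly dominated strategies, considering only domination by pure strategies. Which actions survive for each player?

Survivors P1:{A,D} P2:{Q,R}

P1 drop B (A beats it: P:9>0 Q:10>8 R:6>1)
P1 drop C (A beats it: P:9>4 Q:10>9 R:6>2)
P2 drop P (R beats it: A:6>4 D:5>4 E:7>2)
P1 drop E (A beats it: Q:10>3 R:6>0)
P1→{A,D} P2→{Q,R}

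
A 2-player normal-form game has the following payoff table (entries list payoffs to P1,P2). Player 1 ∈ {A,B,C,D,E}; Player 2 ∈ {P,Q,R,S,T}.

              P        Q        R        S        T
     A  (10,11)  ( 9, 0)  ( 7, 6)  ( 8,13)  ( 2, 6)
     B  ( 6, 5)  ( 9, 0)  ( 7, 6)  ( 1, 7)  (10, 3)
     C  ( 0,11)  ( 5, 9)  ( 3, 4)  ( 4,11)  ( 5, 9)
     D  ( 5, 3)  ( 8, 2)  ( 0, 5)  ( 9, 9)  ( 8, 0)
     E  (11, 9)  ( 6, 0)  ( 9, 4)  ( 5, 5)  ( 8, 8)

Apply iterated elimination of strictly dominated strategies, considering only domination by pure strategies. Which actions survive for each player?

P1 drop C (E beats it: P:11>0 Q:6>5 R:9>3 S:5>4 T:8>5)
P2 drop Q (P beats it: A:11>0 B:5>0 D:3>2 E:9>0)
P2 drop R (S beats it: A:13>6 B:7>6 D:9>5 E:5>4)
P2 drop T (P beats it: A:11>6 B:5>3 D:3>0 E:9>8)
P1 drop B (A beats it: P:10>6 S:8>1)
P1→{A,D,E} P2→{P,S}

IESDS → P1:{A,D,E} P2:{P,S}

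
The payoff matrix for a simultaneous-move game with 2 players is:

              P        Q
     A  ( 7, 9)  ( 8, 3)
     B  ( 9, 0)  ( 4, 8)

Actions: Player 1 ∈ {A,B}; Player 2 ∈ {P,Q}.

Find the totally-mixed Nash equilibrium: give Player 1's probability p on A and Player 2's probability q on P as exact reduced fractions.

P1 mixes 4/7 on A; P2 mixes 2/3 on P

P1 indiff ⇒ q·7+(1-q)·8 = q·9+(1-q)·4 ⇒ q(-2) = (1-q)(-4) ⇒ q = 2/3
P2 indiff ⇒ p·9+(1-p)·0 = p·3+(1-p)·8 ⇒ p(6) = (1-p)(8) ⇒ p = 4/7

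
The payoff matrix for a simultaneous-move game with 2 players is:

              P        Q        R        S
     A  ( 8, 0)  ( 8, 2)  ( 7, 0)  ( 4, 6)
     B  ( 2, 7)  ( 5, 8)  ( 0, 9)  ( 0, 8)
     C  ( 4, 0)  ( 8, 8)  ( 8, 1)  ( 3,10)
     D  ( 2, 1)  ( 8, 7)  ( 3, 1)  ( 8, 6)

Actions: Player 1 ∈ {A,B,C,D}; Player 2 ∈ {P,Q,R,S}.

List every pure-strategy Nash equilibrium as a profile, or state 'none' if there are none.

PSNE = {(D,Q)}

(A,P): not NE [P2→S gives 6>0]
(A,Q): not NE [P2→S gives 6>2]
(A,R): not NE [P1→C gives 8>7; P2→S gives 6>0]
(A,S): not NE [P1→D gives 8>4]
(B,P): not NE [P1→A gives 8>2; P2→R gives 9>7]
(B,Q): not NE [P1→D gives 8>5; P2→R gives 9>8]
(B,R): not NE [P1→C gives 8>0]
(B,S): not NE [P1→D gives 8>0; P2→R gives 9>8]
(C,P): not NE [P1→A gives 8>4; P2→S gives 10>0]
(C,Q): not NE [P2→S gives 10>8]
(C,R): not NE [P2→S gives 10>1]
(C,S): not NE [P1→D gives 8>3]
(D,P): not NE [P1→A gives 8>2; P2→Q gives 7>1]
(D,Q): NE
(D,R): not NE [P1→C gives 8>3; P2→Q gives 7>1]
(D,S): not NE [P2→Q gives 7>6]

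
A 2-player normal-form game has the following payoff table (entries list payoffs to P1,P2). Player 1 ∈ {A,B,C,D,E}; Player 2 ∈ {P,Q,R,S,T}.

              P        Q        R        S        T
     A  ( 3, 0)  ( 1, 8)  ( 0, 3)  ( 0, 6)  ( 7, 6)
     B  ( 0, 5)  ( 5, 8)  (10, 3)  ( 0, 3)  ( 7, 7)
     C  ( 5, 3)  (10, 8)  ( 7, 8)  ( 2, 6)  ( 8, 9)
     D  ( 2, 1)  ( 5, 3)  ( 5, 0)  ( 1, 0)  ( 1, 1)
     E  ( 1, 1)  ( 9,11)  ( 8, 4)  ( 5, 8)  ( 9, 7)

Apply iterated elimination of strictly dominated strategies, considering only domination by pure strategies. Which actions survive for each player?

P1 drop A (C beats it: P:5>3 Q:10>1 R:7>0 S:2>0 T:8>7)
P1 drop D (C beats it: P:5>2 Q:10>5 R:7>5 S:2>1 T:8>1)
P2 drop P (Q beats it: B:8>5 C:8>3 E:11>1)
P2 drop R (T beats it: B:7>3 C:9>8 E:7>4)
P1 drop B (C beats it: Q:10>5 S:2>0 T:8>7)
P2 drop S (Q beats it: C:8>6 E:11>8)
P1→{C,E} P2→{Q,T}

IESDS → P1:{C,E} P2:{Q,T}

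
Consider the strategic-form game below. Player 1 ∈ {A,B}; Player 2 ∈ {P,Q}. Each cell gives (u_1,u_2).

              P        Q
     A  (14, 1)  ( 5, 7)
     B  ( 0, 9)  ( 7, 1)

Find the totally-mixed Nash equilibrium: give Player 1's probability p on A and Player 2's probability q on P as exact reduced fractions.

(p,q) = (4/7, 1/8)

P1 indiff ⇒ q·14+(1-q)·5 = q·0+(1-q)·7 ⇒ q(14) = (1-q)(2) ⇒ q = 1/8
P2 indiff ⇒ p·1+(1-p)·9 = p·7+(1-p)·1 ⇒ p(-6) = (1-p)(-8) ⇒ p = 4/7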